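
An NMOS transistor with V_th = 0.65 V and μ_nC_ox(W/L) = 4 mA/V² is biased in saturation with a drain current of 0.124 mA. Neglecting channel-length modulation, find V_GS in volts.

V_GS = 0.899 V

In saturation I_D = ½ k_n (V_GS − V_th)², so V_GS − V_th = √(2 I_D / k_n) = √(2 × 0.124 / 4) = 0.249 V.
V_GS = 0.65 + 0.249 = 0.899 V.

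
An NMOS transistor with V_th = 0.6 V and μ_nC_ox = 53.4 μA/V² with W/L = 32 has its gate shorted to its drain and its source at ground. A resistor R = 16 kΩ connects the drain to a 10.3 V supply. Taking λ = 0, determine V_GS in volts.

With gate tied to drain, V_GS = V_DS ≥ V_GS − V_th, so the device is in saturation.
k_n = μ_nC_ox · (W/L) = 1.709 mA/V².
KCL at the drain: ½ k_n (V_GS − V_th)² = (V_DD − V_GS)/R.
Let x = V_GS − 0.6. Then 13.7 x² + x − 9.7 = 0, giving x = 0.807 V (positive root), so V_GS = 1.41 V.
I_D = (V_DD − V_GS)/R = (10.3 − 1.41) / 16 = 0.556 mA.

V_GS = 1.41 V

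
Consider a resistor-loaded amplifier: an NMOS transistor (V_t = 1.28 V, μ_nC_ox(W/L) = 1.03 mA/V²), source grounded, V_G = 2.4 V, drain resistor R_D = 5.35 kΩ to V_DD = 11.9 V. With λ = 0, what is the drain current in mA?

V_GS = V_G = 2.4 V, so V_ov = 2.4 − 1.28 = 1.12 V.
Assume saturation: I_D = ½ k_n V_ov² = 0.5 × 1.03 × 1.12² = 0.646 mA, giving V_DS = V_DD − I_D R_D = 11.9 − 0.646 × 5.35 = 8.44 V.
V_DS = 8.44 V ≥ V_ov = 1.12 V, confirming saturation.

I_D = 0.646 mA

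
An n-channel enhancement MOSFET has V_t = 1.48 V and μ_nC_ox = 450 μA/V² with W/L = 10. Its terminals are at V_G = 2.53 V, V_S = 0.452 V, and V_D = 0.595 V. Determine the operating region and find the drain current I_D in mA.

V_GS = V_G − V_S = 2.53 − 0.452 = 2.08 V; V_DS = V_D − V_S = 0.595 − 0.452 = 0.143 V.
k_n = μ_nC_ox · (W/L) = 4.5 mA/V².
V_ov = V_GS − V_t = 2.08 − 1.48 = 0.598 V.
Since V_DS = 0.143 V < V_ov = 0.598 V, the device is in the triode region.
I_D = k_n [V_ov · V_DS − ½ V_DS²] = 4.5 × [0.598 × 0.143 − 0.5 × 0.143²] = 0.339 mA.

Triode; I_D = 0.339 mA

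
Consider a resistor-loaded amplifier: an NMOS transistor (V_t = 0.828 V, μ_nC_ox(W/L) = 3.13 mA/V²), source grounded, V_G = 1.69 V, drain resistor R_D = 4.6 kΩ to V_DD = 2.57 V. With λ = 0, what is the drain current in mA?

I_D = 0.512 mA

V_GS = V_G = 1.69 V, so V_ov = 1.69 − 0.828 = 0.862 V.
Assume saturation: I_D = ½ k_n V_ov² = 0.5 × 3.13 × 0.862² = 1.16 mA, giving V_DS = V_DD − I_D R_D = 2.57 − 1.16 × 4.6 = -2.78 V.
But -2.78 V < V_ov = 0.862 V, so the device is actually in triode.
In triode I_D = k_n[V_ov V_DS − ½ V_DS²] and I_D = (V_DD − V_DS)/R_D. Equating: 7.2 V_DS² − 13.41 V_DS + 2.57 = 0, giving V_DS = 0.217 V (the root below V_ov).
I_D = (2.57 − 0.217) / 4.6 = 0.512 mA.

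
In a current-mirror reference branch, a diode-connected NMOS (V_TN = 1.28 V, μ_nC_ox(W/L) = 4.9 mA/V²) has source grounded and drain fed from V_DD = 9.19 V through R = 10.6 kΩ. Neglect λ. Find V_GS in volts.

V_GS = 1.81 V

With gate tied to drain, V_GS = V_DS ≥ V_GS − V_TN, so the device is in saturation.
KCL at the drain: ½ k_n (V_GS − V_TN)² = (V_DD − V_GS)/R.
Let x = V_GS − 1.28. Then 26 x² + x − 7.91 = 0, giving x = 0.533 V (positive root), so V_GS = 1.81 V.
I_D = (V_DD − V_GS)/R = (9.19 − 1.81) / 10.6 = 0.696 mA.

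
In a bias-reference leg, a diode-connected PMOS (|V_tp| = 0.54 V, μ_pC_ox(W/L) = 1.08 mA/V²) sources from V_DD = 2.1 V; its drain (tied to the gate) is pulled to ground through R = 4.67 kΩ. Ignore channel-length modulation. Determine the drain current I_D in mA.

I_D = 0.203 mA

With gate tied to drain, V_SG = V_SD ≥ V_SG − |V_tp|, so the device is in saturation.
KCL at the drain: ½ k_p (V_SG − |V_tp|)² = (V_DD − V_SG)/R.
Let x = V_SG − 0.54. Then 2.52 x² + x − 1.56 = 0, giving x = 0.613 V (positive root), so V_SG = 1.15 V.
I_D = (V_DD − V_SG)/R = (2.1 − 1.15) / 4.67 = 0.203 mA.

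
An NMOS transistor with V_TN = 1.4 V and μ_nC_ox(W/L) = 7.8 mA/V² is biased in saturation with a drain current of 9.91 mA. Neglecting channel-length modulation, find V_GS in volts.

V_GS = 2.99 V

In saturation I_D = ½ k_n (V_GS − V_TN)², so V_GS − V_TN = √(2 I_D / k_n) = √(2 × 9.91 / 7.8) = 1.59 V.
V_GS = 1.4 + 1.59 = 2.99 V.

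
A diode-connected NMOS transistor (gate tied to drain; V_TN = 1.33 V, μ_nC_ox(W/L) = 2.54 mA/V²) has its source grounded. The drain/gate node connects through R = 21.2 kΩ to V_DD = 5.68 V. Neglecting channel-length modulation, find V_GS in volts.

With gate tied to drain, V_GS = V_DS ≥ V_GS − V_TN, so the device is in saturation.
KCL at the drain: ½ k_n (V_GS − V_TN)² = (V_DD − V_GS)/R.
Let x = V_GS − 1.33. Then 26.9 x² + x − 4.35 = 0, giving x = 0.384 V (positive root), so V_GS = 1.71 V.
I_D = (V_DD − V_GS)/R = (5.68 − 1.71) / 21.2 = 0.187 mA.

V_GS = 1.71 V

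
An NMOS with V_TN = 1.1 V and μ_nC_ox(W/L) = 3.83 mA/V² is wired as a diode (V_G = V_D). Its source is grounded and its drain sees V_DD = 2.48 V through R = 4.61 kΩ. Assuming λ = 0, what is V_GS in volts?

V_GS = 1.44 V

With gate tied to drain, V_GS = V_DS ≥ V_GS − V_TN, so the device is in saturation.
KCL at the drain: ½ k_n (V_GS − V_TN)² = (V_DD − V_GS)/R.
Let x = V_GS − 1.1. Then 8.83 x² + x − 1.38 = 0, giving x = 0.343 V (positive root), so V_GS = 1.44 V.
I_D = (V_DD − V_GS)/R = (2.48 − 1.44) / 4.61 = 0.225 mA.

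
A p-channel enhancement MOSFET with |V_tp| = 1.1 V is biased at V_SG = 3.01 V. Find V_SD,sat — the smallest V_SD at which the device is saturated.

V_SD,sat = 1.91 V

The boundary between triode and saturation is V_SD = V_SG − |V_tp| = V_ov.
V_ov = 3.01 − 1.1 = 1.91 V.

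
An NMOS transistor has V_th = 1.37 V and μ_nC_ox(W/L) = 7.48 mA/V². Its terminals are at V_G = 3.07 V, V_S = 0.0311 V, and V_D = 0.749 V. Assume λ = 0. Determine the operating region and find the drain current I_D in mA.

V_GS = V_G − V_S = 3.07 − 0.0311 = 3.04 V; V_DS = V_D − V_S = 0.749 − 0.0311 = 0.718 V.
V_ov = V_GS − V_th = 3.04 − 1.37 = 1.67 V.
Since V_DS = 0.718 V < V_ov = 1.67 V, the device is in the triode region.
I_D = k_n [V_ov · V_DS − ½ V_DS²] = 7.48 × [1.67 × 0.718 − 0.5 × 0.718²] = 7.03 mA.

Triode; I_D = 7.03 mA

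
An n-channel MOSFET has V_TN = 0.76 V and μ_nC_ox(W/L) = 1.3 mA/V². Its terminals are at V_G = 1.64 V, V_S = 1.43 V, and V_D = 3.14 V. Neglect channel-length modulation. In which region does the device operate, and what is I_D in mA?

Cutoff; I_D = 0 mA

V_GS = V_G − V_S = 1.64 − 1.43 = 0.21 V; V_DS = V_D − V_S = 3.14 − 1.43 = 1.71 V.
V_GS = 0.21 V < V_TN = 0.76 V, so the transistor is in cutoff.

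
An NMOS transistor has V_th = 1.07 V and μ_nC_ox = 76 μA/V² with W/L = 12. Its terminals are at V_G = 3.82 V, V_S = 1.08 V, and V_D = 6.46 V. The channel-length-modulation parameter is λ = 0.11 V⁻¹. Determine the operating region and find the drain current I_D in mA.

V_GS = V_G − V_S = 3.82 − 1.08 = 2.74 V; V_DS = V_D − V_S = 6.46 − 1.08 = 5.38 V.
k_n = μ_nC_ox · (W/L) = 0.912 mA/V².
V_ov = V_GS − V_th = 2.74 − 1.07 = 1.67 V.
Since V_DS = 5.38 V ≥ V_ov = 1.67 V, the device is in saturation.
I_D = ½ k_n V_ov² (1 + λ V_DS) = 0.5 × 0.912 × 1.67² × (1 + 0.11 × 5.38) = 2.02 mA.

Saturation; I_D = 2.02 mA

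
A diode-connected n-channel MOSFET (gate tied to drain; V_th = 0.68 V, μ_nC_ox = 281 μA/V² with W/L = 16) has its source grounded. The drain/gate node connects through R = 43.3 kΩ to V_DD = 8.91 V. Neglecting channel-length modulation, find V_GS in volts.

V_GS = 0.966 V

With gate tied to drain, V_GS = V_DS ≥ V_GS − V_th, so the device is in saturation.
k_n = μ_nC_ox · (W/L) = 4.496 mA/V².
KCL at the drain: ½ k_n (V_GS − V_th)² = (V_DD − V_GS)/R.
Let x = V_GS − 0.68. Then 97.3 x² + x − 8.23 = 0, giving x = 0.286 V (positive root), so V_GS = 0.966 V.
I_D = (V_DD − V_GS)/R = (8.91 − 0.966) / 43.3 = 0.183 mA.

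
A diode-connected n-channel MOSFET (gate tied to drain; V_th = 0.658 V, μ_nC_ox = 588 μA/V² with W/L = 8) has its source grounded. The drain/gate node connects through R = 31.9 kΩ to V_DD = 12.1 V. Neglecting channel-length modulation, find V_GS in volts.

With gate tied to drain, V_GS = V_DS ≥ V_GS − V_th, so the device is in saturation.
k_n = μ_nC_ox · (W/L) = 4.704 mA/V².
KCL at the drain: ½ k_n (V_GS − V_th)² = (V_DD − V_GS)/R.
Let x = V_GS − 0.658. Then 75 x² + x − 11.44 = 0, giving x = 0.384 V (positive root), so V_GS = 1.04 V.
I_D = (V_DD − V_GS)/R = (12.1 − 1.04) / 31.9 = 0.347 mA.

V_GS = 1.04 V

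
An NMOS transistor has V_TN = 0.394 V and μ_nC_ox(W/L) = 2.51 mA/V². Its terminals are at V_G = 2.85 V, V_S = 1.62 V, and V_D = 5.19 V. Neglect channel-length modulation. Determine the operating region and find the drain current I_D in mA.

V_GS = V_G − V_S = 2.85 − 1.62 = 1.23 V; V_DS = V_D − V_S = 5.19 − 1.62 = 3.57 V.
V_ov = V_GS − V_TN = 1.23 − 0.394 = 0.836 V.
Since V_DS = 3.57 V ≥ V_ov = 0.836 V, the device is in saturation.
I_D = ½ k_n V_ov² = 0.5 × 2.51 × 0.836² = 0.877 mA.

Saturation; I_D = 0.877 mA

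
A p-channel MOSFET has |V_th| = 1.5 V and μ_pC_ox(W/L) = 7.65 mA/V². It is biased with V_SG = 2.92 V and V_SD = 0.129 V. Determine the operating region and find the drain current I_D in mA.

V_ov = V_SG − |V_th| = 2.92 − 1.5 = 1.42 V.
Since V_SD = 0.129 V < V_ov = 1.42 V, the device is in the triode region.
I_D = k_p [V_ov · V_SD − ½ V_SD²] = 7.65 × [1.42 × 0.129 − 0.5 × 0.129²] = 1.34 mA.

Triode; I_D = 1.34 mA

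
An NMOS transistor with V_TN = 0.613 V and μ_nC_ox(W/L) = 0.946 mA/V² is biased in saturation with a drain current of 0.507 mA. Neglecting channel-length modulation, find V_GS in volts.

V_GS = 1.65 V

In saturation I_D = ½ k_n (V_GS − V_TN)², so V_GS − V_TN = √(2 I_D / k_n) = √(2 × 0.507 / 0.946) = 1.04 V.
V_GS = 0.613 + 1.04 = 1.65 V.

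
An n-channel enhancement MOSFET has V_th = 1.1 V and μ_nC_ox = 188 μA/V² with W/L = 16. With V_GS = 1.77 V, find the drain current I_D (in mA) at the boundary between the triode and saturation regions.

At the boundary V_DS = V_ov = V_GS − V_th = 1.77 − 1.1 = 0.67 V.
k_n = μ_nC_ox · (W/L) = 3.008 mA/V².
I_D = ½ k_n V_ov² = 0.5 × 3.008 × 0.67² = 0.675 mA.

I_D = 0.675 mA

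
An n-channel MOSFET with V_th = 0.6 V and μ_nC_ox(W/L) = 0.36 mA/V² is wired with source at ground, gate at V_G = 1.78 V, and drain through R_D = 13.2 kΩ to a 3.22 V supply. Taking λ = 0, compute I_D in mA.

I_D = 0.196 mA

V_GS = V_G = 1.78 V, so V_ov = 1.78 − 0.6 = 1.18 V.
Assume saturation: I_D = ½ k_n V_ov² = 0.5 × 0.36 × 1.18² = 0.251 mA, giving V_DS = V_DD − I_D R_D = 3.22 − 0.251 × 13.2 = -0.0883 V.
But -0.0883 V < V_ov = 1.18 V, so the device is actually in triode.
In triode I_D = k_n[V_ov V_DS − ½ V_DS²] and I_D = (V_DD − V_DS)/R_D. Equating: 2.38 V_DS² − 6.607 V_DS + 3.22 = 0, giving V_DS = 0.63 V (the root below V_ov).
I_D = (3.22 − 0.63) / 13.2 = 0.196 mA.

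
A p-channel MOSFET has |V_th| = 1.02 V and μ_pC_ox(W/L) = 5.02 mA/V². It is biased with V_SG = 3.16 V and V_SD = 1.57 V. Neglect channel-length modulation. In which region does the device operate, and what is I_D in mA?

Triode; I_D = 10.7 mA

V_ov = V_SG − |V_th| = 3.16 − 1.02 = 2.14 V.
Since V_SD = 1.57 V < V_ov = 2.14 V, the device is in the triode region.
I_D = k_p [V_ov · V_SD − ½ V_SD²] = 5.02 × [2.14 × 1.57 − 0.5 × 1.57²] = 10.7 mA.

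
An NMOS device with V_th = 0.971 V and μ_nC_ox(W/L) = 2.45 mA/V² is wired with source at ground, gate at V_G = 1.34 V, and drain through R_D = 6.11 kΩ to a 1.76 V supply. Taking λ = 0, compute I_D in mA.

V_GS = V_G = 1.34 V, so V_ov = 1.34 − 0.971 = 0.369 V.
Assume saturation: I_D = ½ k_n V_ov² = 0.5 × 2.45 × 0.369² = 0.167 mA, giving V_DS = V_DD − I_D R_D = 1.76 − 0.167 × 6.11 = 0.741 V.
V_DS = 0.741 V ≥ V_ov = 0.369 V, confirming saturation.

I_D = 0.167 mA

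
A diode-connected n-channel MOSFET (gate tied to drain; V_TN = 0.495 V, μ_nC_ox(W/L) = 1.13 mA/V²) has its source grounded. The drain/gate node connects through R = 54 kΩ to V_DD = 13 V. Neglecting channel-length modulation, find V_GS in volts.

V_GS = 1.12 V

With gate tied to drain, V_GS = V_DS ≥ V_GS − V_TN, so the device is in saturation.
KCL at the drain: ½ k_n (V_GS − V_TN)² = (V_DD − V_GS)/R.
Let x = V_GS − 0.495. Then 30.5 x² + x − 12.51 = 0, giving x = 0.624 V (positive root), so V_GS = 1.12 V.
I_D = (V_DD − V_GS)/R = (13 − 1.12) / 54 = 0.22 mA.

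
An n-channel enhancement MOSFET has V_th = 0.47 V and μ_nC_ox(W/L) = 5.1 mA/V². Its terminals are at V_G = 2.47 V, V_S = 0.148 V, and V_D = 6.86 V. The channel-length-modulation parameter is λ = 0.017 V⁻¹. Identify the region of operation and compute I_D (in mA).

Saturation; I_D = 9.74 mA

V_GS = V_G − V_S = 2.47 − 0.148 = 2.32 V; V_DS = V_D − V_S = 6.86 − 0.148 = 6.71 V.
V_ov = V_GS − V_th = 2.32 − 0.47 = 1.85 V.
Since V_DS = 6.71 V ≥ V_ov = 1.85 V, the device is in saturation.
I_D = ½ k_n V_ov² (1 + λ V_DS) = 0.5 × 5.1 × 1.85² × (1 + 0.017 × 6.71) = 9.74 mA.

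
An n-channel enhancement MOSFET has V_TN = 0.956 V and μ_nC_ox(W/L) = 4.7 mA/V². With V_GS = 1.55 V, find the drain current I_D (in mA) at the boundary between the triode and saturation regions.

I_D = 0.829 mA

At the boundary V_DS = V_ov = V_GS − V_TN = 1.55 − 0.956 = 0.594 V.
I_D = ½ k_n V_ov² = 0.5 × 4.7 × 0.594² = 0.829 mA.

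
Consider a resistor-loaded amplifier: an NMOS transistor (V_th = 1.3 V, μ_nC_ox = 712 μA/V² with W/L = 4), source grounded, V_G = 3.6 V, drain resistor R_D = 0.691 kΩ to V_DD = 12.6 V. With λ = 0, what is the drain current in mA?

I_D = 7.53 mA

V_GS = V_G = 3.6 V, so V_ov = 3.6 − 1.3 = 2.3 V.
k_n = μ_nC_ox · (W/L) = 2.848 mA/V².
Assume saturation: I_D = ½ k_n V_ov² = 0.5 × 2.848 × 2.3² = 7.53 mA, giving V_DS = V_DD − I_D R_D = 12.6 − 7.53 × 0.691 = 7.39 V.
V_DS = 7.39 V ≥ V_ov = 2.3 V, confirming saturation.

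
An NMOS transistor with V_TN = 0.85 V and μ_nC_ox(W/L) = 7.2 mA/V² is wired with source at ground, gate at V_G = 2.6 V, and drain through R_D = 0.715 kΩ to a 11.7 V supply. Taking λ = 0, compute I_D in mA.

I_D = 11.0 mA

V_GS = V_G = 2.6 V, so V_ov = 2.6 − 0.85 = 1.75 V.
Assume saturation: I_D = ½ k_n V_ov² = 0.5 × 7.2 × 1.75² = 11 mA, giving V_DS = V_DD − I_D R_D = 11.7 − 11 × 0.715 = 3.82 V.
V_DS = 3.82 V ≥ V_ov = 1.75 V, confirming saturation.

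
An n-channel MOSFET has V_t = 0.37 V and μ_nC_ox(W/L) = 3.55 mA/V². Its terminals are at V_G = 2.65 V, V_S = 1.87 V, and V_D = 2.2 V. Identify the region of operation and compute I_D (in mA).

V_GS = V_G − V_S = 2.65 − 1.87 = 0.78 V; V_DS = V_D − V_S = 2.2 − 1.87 = 0.33 V.
V_ov = V_GS − V_t = 0.78 − 0.37 = 0.41 V.
Since V_DS = 0.33 V < V_ov = 0.41 V, the device is in the triode region.
I_D = k_n [V_ov · V_DS − ½ V_DS²] = 3.55 × [0.41 × 0.33 − 0.5 × 0.33²] = 0.287 mA.

Triode; I_D = 0.287 mA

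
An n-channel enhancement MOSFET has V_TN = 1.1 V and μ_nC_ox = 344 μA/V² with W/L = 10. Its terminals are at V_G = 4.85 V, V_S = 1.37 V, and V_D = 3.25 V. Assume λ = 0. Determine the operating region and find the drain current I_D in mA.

Triode; I_D = 9.31 mA

V_GS = V_G − V_S = 4.85 − 1.37 = 3.48 V; V_DS = V_D − V_S = 3.25 − 1.37 = 1.88 V.
k_n = μ_nC_ox · (W/L) = 3.44 mA/V².
V_ov = V_GS − V_TN = 3.48 − 1.1 = 2.38 V.
Since V_DS = 1.88 V < V_ov = 2.38 V, the device is in the triode region.
I_D = k_n [V_ov · V_DS − ½ V_DS²] = 3.44 × [2.38 × 1.88 − 0.5 × 1.88²] = 9.31 mA.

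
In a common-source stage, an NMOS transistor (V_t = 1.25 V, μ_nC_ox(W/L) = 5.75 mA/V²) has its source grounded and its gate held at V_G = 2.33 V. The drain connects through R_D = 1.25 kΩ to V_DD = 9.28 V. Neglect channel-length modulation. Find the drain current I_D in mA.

I_D = 3.35 mA

V_GS = V_G = 2.33 V, so V_ov = 2.33 − 1.25 = 1.08 V.
Assume saturation: I_D = ½ k_n V_ov² = 0.5 × 5.75 × 1.08² = 3.35 mA, giving V_DS = V_DD − I_D R_D = 9.28 − 3.35 × 1.25 = 5.09 V.
V_DS = 5.09 V ≥ V_ov = 1.08 V, confirming saturation.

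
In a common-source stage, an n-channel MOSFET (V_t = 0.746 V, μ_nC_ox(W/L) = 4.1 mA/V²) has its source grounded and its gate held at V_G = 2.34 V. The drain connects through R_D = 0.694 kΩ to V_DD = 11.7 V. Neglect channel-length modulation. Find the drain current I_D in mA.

V_GS = V_G = 2.34 V, so V_ov = 2.34 − 0.746 = 1.59 V.
Assume saturation: I_D = ½ k_n V_ov² = 0.5 × 4.1 × 1.59² = 5.21 mA, giving V_DS = V_DD − I_D R_D = 11.7 − 5.21 × 0.694 = 8.09 V.
V_DS = 8.09 V ≥ V_ov = 1.59 V, confirming saturation.

I_D = 5.21 mA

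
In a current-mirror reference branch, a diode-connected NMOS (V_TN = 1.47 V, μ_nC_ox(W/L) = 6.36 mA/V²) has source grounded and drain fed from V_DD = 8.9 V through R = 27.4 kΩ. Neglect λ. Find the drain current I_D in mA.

With gate tied to drain, V_GS = V_DS ≥ V_GS − V_TN, so the device is in saturation.
KCL at the drain: ½ k_n (V_GS − V_TN)² = (V_DD − V_GS)/R.
Let x = V_GS − 1.47. Then 87.1 x² + x − 7.43 = 0, giving x = 0.286 V (positive root), so V_GS = 1.76 V.
I_D = (V_DD − V_GS)/R = (8.9 − 1.76) / 27.4 = 0.261 mA.

I_D = 0.261 mA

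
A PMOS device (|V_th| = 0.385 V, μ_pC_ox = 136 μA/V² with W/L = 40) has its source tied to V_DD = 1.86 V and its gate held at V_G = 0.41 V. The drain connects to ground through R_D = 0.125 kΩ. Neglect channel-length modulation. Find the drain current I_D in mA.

V_SG = V_DD − V_G = 1.86 − 0.41 = 1.45 V, so V_ov = 1.45 − 0.385 = 1.07 V.
k_p = μ_pC_ox · (W/L) = 5.44 mA/V².
Assume saturation: I_D = ½ k_p V_ov² = 0.5 × 5.44 × 1.07² = 3.09 mA, giving V_SD = V_DD − I_D R_D = 1.86 − 3.09 × 0.125 = 1.47 V.
V_SD = 1.47 V ≥ V_ov = 1.07 V, confirming saturation.

I_D = 3.09 mA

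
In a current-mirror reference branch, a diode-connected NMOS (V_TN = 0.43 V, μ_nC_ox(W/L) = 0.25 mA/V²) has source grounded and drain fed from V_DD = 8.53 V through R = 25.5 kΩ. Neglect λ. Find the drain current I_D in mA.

With gate tied to drain, V_GS = V_DS ≥ V_GS − V_TN, so the device is in saturation.
KCL at the drain: ½ k_n (V_GS − V_TN)² = (V_DD − V_GS)/R.
Let x = V_GS − 0.43. Then 3.19 x² + x − 8.1 = 0, giving x = 1.44 V (positive root), so V_GS = 1.87 V.
I_D = (V_DD − V_GS)/R = (8.53 − 1.87) / 25.5 = 0.261 mA.

I_D = 0.261 mA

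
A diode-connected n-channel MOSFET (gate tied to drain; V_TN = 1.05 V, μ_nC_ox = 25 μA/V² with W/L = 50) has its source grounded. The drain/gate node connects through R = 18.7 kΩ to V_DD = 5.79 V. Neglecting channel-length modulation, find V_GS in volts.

With gate tied to drain, V_GS = V_DS ≥ V_GS − V_TN, so the device is in saturation.
k_n = μ_nC_ox · (W/L) = 1.25 mA/V².
KCL at the drain: ½ k_n (V_GS − V_TN)² = (V_DD − V_GS)/R.
Let x = V_GS − 1.05. Then 11.7 x² + x − 4.74 = 0, giving x = 0.595 V (positive root), so V_GS = 1.65 V.
I_D = (V_DD − V_GS)/R = (5.79 − 1.65) / 18.7 = 0.222 mA.

V_GS = 1.65 V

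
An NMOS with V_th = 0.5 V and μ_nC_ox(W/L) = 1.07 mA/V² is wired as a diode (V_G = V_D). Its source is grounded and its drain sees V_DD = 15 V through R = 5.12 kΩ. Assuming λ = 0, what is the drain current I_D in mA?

With gate tied to drain, V_GS = V_DS ≥ V_GS − V_th, so the device is in saturation.
KCL at the drain: ½ k_n (V_GS − V_th)² = (V_DD − V_GS)/R.
Let x = V_GS − 0.5. Then 2.74 x² + x − 14.5 = 0, giving x = 2.13 V (positive root), so V_GS = 2.63 V.
I_D = (V_DD − V_GS)/R = (15 − 2.63) / 5.12 = 2.42 mA.

I_D = 2.42 mA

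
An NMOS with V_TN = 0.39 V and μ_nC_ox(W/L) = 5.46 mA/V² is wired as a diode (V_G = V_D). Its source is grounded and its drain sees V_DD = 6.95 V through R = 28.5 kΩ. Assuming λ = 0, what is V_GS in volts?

With gate tied to drain, V_GS = V_DS ≥ V_GS − V_TN, so the device is in saturation.
KCL at the drain: ½ k_n (V_GS − V_TN)² = (V_DD − V_GS)/R.
Let x = V_GS − 0.39. Then 77.8 x² + x − 6.56 = 0, giving x = 0.284 V (positive root), so V_GS = 0.674 V.
I_D = (V_DD − V_GS)/R = (6.95 − 0.674) / 28.5 = 0.22 mA.

V_GS = 0.674 V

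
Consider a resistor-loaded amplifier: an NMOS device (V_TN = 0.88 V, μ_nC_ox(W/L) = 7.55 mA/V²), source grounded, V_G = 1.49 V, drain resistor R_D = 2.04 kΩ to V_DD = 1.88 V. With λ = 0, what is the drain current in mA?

I_D = 0.816 mA

V_GS = V_G = 1.49 V, so V_ov = 1.49 − 0.88 = 0.61 V.
Assume saturation: I_D = ½ k_n V_ov² = 0.5 × 7.55 × 0.61² = 1.4 mA, giving V_DS = V_DD − I_D R_D = 1.88 − 1.4 × 2.04 = -0.986 V.
But -0.986 V < V_ov = 0.61 V, so the device is actually in triode.
In triode I_D = k_n[V_ov V_DS − ½ V_DS²] and I_D = (V_DD − V_DS)/R_D. Equating: 7.7 V_DS² − 10.4 V_DS + 1.88 = 0, giving V_DS = 0.215 V (the root below V_ov).
I_D = (1.88 − 0.215) / 2.04 = 0.816 mA.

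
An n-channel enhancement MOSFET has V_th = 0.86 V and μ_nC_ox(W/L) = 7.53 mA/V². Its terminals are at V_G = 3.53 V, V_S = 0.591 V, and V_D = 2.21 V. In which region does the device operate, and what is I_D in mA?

V_GS = V_G − V_S = 3.53 − 0.591 = 2.94 V; V_DS = V_D − V_S = 2.21 − 0.591 = 1.62 V.
V_ov = V_GS − V_th = 2.94 − 0.86 = 2.08 V.
Since V_DS = 1.62 V < V_ov = 2.08 V, the device is in the triode region.
I_D = k_n [V_ov · V_DS − ½ V_DS²] = 7.53 × [2.08 × 1.62 − 0.5 × 1.62²] = 15.5 mA.

Triode; I_D = 15.5 mA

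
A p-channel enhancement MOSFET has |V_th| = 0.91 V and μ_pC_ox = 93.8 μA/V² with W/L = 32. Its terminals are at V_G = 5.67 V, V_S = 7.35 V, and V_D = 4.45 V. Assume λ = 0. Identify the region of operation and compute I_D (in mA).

V_SG = V_S − V_G = 7.35 − 5.67 = 1.68 V; V_SD = V_S − V_D = 7.35 − 4.45 = 2.9 V.
k_p = μ_pC_ox · (W/L) = 3.002 mA/V².
V_ov = V_SG − |V_th| = 1.68 − 0.91 = 0.77 V.
Since V_SD = 2.9 V ≥ V_ov = 0.77 V, the device is in saturation.
I_D = ½ k_p V_ov² = 0.5 × 3.002 × 0.77² = 0.89 mA.

Saturation; I_D = 0.890 mA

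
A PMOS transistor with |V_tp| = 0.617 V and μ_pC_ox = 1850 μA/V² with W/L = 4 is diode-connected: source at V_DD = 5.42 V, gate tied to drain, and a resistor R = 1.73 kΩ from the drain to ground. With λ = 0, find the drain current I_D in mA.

With gate tied to drain, V_SG = V_SD ≥ V_SG − |V_tp|, so the device is in saturation.
k_p = μ_pC_ox · (W/L) = 7.4 mA/V².
KCL at the drain: ½ k_p (V_SG − |V_tp|)² = (V_DD − V_SG)/R.
Let x = V_SG − 0.617. Then 6.4 x² + x − 4.803 = 0, giving x = 0.792 V (positive root), so V_SG = 1.41 V.
I_D = (V_DD − V_SG)/R = (5.42 − 1.41) / 1.73 = 2.32 mA.

I_D = 2.32 mA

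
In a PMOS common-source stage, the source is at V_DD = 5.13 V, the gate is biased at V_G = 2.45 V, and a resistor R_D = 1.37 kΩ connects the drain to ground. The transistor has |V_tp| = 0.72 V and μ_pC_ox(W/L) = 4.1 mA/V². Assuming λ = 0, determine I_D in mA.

V_SG = V_DD − V_G = 5.13 − 2.45 = 2.68 V, so V_ov = 2.68 − 0.72 = 1.96 V.
Assume saturation: I_D = ½ k_p V_ov² = 0.5 × 4.1 × 1.96² = 7.88 mA, giving V_SD = V_DD − I_D R_D = 5.13 − 7.88 × 1.37 = -5.66 V.
But -5.66 V < V_ov = 1.96 V, so the device is actually in triode.
In triode I_D = k_p[V_ov V_SD − ½ V_SD²] and I_D = (V_DD − V_SD)/R_D. Equating: 2.81 V_SD² − 12.01 V_SD + 5.13 = 0, giving V_SD = 0.481 V (the root below V_ov).
I_D = (5.13 − 0.481) / 1.37 = 3.39 mA.

I_D = 3.39 mA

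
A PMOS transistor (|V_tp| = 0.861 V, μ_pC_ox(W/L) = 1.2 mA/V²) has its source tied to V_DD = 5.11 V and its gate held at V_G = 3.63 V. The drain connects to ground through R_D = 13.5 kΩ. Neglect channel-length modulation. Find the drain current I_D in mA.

I_D = 0.230 mA

V_SG = V_DD − V_G = 5.11 − 3.63 = 1.48 V, so V_ov = 1.48 − 0.861 = 0.619 V.
Assume saturation: I_D = ½ k_p V_ov² = 0.5 × 1.2 × 0.619² = 0.23 mA, giving V_SD = V_DD − I_D R_D = 5.11 − 0.23 × 13.5 = 2.01 V.
V_SD = 2.01 V ≥ V_ov = 0.619 V, confirming saturation.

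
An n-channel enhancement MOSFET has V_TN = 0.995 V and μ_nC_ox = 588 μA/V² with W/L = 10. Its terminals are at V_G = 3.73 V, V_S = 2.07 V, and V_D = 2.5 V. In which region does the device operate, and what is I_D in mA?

V_GS = V_G − V_S = 3.73 − 2.07 = 1.66 V; V_DS = V_D − V_S = 2.5 − 2.07 = 0.43 V.
k_n = μ_nC_ox · (W/L) = 5.88 mA/V².
V_ov = V_GS − V_TN = 1.66 − 0.995 = 0.665 V.
Since V_DS = 0.43 V < V_ov = 0.665 V, the device is in the triode region.
I_D = k_n [V_ov · V_DS − ½ V_DS²] = 5.88 × [0.665 × 0.43 − 0.5 × 0.43²] = 1.14 mA.

Triode; I_D = 1.14 mA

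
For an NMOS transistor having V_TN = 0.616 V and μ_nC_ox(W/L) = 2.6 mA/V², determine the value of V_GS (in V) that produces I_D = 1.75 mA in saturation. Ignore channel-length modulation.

V_GS = 1.78 V

In saturation I_D = ½ k_n (V_GS − V_TN)², so V_GS − V_TN = √(2 I_D / k_n) = √(2 × 1.75 / 2.6) = 1.16 V.
V_GS = 0.616 + 1.16 = 1.78 V.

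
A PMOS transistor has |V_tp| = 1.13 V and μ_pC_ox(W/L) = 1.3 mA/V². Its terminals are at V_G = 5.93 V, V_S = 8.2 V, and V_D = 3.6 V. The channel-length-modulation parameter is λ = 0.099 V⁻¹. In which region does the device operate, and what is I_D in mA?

V_SG = V_S − V_G = 8.2 − 5.93 = 2.27 V; V_SD = V_S − V_D = 8.2 − 3.6 = 4.6 V.
V_ov = V_SG − |V_tp| = 2.27 − 1.13 = 1.14 V.
Since V_SD = 4.6 V ≥ V_ov = 1.14 V, the device is in saturation.
I_D = ½ k_p V_ov² (1 + λ V_SD) = 0.5 × 1.3 × 1.14² × (1 + 0.099 × 4.6) = 1.23 mA.

Saturation; I_D = 1.23 mA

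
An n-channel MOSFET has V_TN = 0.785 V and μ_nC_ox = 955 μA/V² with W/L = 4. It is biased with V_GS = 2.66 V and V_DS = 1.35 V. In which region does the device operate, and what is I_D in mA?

k_n = μ_nC_ox · (W/L) = 3.82 mA/V².
V_ov = V_GS − V_TN = 2.66 − 0.785 = 1.88 V.
Since V_DS = 1.35 V < V_ov = 1.88 V, the device is in the triode region.
I_D = k_n [V_ov · V_DS − ½ V_DS²] = 3.82 × [1.88 × 1.35 − 0.5 × 1.35²] = 6.19 mA.

Triode; I_D = 6.19 mA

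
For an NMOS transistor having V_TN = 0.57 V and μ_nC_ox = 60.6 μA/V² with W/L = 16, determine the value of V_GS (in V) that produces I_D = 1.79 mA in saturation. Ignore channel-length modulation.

V_GS = 2.49 V

k_n = μ_nC_ox · (W/L) = 0.9696 mA/V².
In saturation I_D = ½ k_n (V_GS − V_TN)², so V_GS − V_TN = √(2 I_D / k_n) = √(2 × 1.79 / 0.9696) = 1.92 V.
V_GS = 0.57 + 1.92 = 2.49 V.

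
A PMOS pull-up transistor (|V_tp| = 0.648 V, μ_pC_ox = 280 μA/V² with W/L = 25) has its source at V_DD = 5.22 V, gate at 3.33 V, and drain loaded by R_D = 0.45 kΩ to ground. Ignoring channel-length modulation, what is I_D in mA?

I_D = 5.40 mA

V_SG = V_DD − V_G = 5.22 − 3.33 = 1.89 V, so V_ov = 1.89 − 0.648 = 1.24 V.
k_p = μ_pC_ox · (W/L) = 7 mA/V².
Assume saturation: I_D = ½ k_p V_ov² = 0.5 × 7 × 1.24² = 5.4 mA, giving V_SD = V_DD − I_D R_D = 5.22 − 5.4 × 0.45 = 2.79 V.
V_SD = 2.79 V ≥ V_ov = 1.24 V, confirming saturation.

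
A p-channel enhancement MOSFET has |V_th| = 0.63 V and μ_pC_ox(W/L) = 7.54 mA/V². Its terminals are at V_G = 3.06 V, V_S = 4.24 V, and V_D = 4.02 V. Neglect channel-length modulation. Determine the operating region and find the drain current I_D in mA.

V_SG = V_S − V_G = 4.24 − 3.06 = 1.18 V; V_SD = V_S − V_D = 4.24 − 4.02 = 0.22 V.
V_ov = V_SG − |V_th| = 1.18 − 0.63 = 0.55 V.
Since V_SD = 0.22 V < V_ov = 0.55 V, the device is in the triode region.
I_D = k_p [V_ov · V_SD − ½ V_SD²] = 7.54 × [0.55 × 0.22 − 0.5 × 0.22²] = 0.73 mA.

Triode; I_D = 0.730 mA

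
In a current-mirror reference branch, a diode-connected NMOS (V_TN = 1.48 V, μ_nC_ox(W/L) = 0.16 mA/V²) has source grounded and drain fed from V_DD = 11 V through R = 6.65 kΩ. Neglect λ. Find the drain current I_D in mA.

With gate tied to drain, V_GS = V_DS ≥ V_GS − V_TN, so the device is in saturation.
KCL at the drain: ½ k_n (V_GS − V_TN)² = (V_DD − V_GS)/R.
Let x = V_GS − 1.48. Then 0.532 x² + x − 9.52 = 0, giving x = 3.39 V (positive root), so V_GS = 4.87 V.
I_D = (V_DD − V_GS)/R = (11 − 4.87) / 6.65 = 0.921 mA.

I_D = 0.921 mA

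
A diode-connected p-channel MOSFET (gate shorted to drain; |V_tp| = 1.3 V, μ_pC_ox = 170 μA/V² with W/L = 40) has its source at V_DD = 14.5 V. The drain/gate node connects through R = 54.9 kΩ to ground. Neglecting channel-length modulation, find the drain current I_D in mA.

With gate tied to drain, V_SG = V_SD ≥ V_SG − |V_tp|, so the device is in saturation.
k_p = μ_pC_ox · (W/L) = 6.8 mA/V².
KCL at the drain: ½ k_p (V_SG − |V_tp|)² = (V_DD − V_SG)/R.
Let x = V_SG − 1.3. Then 187 x² + x − 13.2 = 0, giving x = 0.263 V (positive root), so V_SG = 1.56 V.
I_D = (V_DD − V_SG)/R = (14.5 − 1.56) / 54.9 = 0.236 mA.

I_D = 0.236 mA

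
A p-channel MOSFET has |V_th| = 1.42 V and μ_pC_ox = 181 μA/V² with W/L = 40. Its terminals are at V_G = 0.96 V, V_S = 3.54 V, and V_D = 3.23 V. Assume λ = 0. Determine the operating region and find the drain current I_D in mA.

Triode; I_D = 2.26 mA

V_SG = V_S − V_G = 3.54 − 0.96 = 2.58 V; V_SD = V_S − V_D = 3.54 − 3.23 = 0.31 V.
k_p = μ_pC_ox · (W/L) = 7.24 mA/V².
V_ov = V_SG − |V_th| = 2.58 − 1.42 = 1.16 V.
Since V_SD = 0.31 V < V_ov = 1.16 V, the device is in the triode region.
I_D = k_p [V_ov · V_SD − ½ V_SD²] = 7.24 × [1.16 × 0.31 − 0.5 × 0.31²] = 2.26 mA.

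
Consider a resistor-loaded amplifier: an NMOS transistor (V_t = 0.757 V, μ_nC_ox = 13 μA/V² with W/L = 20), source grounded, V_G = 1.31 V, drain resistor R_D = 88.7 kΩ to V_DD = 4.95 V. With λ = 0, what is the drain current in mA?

I_D = 0.0398 mA

V_GS = V_G = 1.31 V, so V_ov = 1.31 − 0.757 = 0.553 V.
k_n = μ_nC_ox · (W/L) = 0.26 mA/V².
Assume saturation: I_D = ½ k_n V_ov² = 0.5 × 0.26 × 0.553² = 0.0398 mA, giving V_DS = V_DD − I_D R_D = 4.95 − 0.0398 × 88.7 = 1.42 V.
V_DS = 1.42 V ≥ V_ov = 0.553 V, confirming saturation.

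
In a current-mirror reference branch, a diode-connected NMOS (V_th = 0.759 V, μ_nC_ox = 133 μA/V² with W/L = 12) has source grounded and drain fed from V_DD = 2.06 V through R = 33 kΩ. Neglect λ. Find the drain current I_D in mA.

I_D = 0.0332 mA

With gate tied to drain, V_GS = V_DS ≥ V_GS − V_th, so the device is in saturation.
k_n = μ_nC_ox · (W/L) = 1.596 mA/V².
KCL at the drain: ½ k_n (V_GS − V_th)² = (V_DD − V_GS)/R.
Let x = V_GS − 0.759. Then 26.3 x² + x − 1.301 = 0, giving x = 0.204 V (positive root), so V_GS = 0.963 V.
I_D = (V_DD − V_GS)/R = (2.06 − 0.963) / 33 = 0.0332 mA.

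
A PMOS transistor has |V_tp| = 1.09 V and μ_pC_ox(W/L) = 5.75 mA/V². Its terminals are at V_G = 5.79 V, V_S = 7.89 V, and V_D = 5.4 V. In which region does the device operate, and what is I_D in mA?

V_SG = V_S − V_G = 7.89 − 5.79 = 2.1 V; V_SD = V_S − V_D = 7.89 − 5.4 = 2.49 V.
V_ov = V_SG − |V_tp| = 2.1 − 1.09 = 1.01 V.
Since V_SD = 2.49 V ≥ V_ov = 1.01 V, the device is in saturation.
I_D = ½ k_p V_ov² = 0.5 × 5.75 × 1.01² = 2.93 mA.

Saturation; I_D = 2.93 mA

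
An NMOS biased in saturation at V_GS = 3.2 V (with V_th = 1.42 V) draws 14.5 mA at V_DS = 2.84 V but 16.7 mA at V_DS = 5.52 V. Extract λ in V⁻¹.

With V_GS fixed, I_D ∝ (1 + λ V_DS) in saturation, so I_D2/I_D1 = (1 + λ V_DS2)/(1 + λ V_DS1).
16.7/14.5 = 1.152 = (1 + 5.52 λ)/(1 + 2.84 λ).
Solving: λ (I_D1 V_DS2 − I_D2 V_DS1) = I_D2 − I_D1, so λ = (16.7 − 14.5) / (14.5 × 5.52 − 16.7 × 2.84) = 2.2 / 32.6 = 0.0675 V⁻¹.

λ = 0.0675 V⁻¹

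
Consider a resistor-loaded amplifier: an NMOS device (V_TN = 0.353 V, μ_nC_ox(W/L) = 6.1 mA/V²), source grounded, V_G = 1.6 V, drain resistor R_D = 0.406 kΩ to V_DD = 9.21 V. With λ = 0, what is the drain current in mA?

V_GS = V_G = 1.6 V, so V_ov = 1.6 − 0.353 = 1.25 V.
Assume saturation: I_D = ½ k_n V_ov² = 0.5 × 6.1 × 1.25² = 4.74 mA, giving V_DS = V_DD − I_D R_D = 9.21 − 4.74 × 0.406 = 7.28 V.
V_DS = 7.28 V ≥ V_ov = 1.25 V, confirming saturation.

I_D = 4.74 mA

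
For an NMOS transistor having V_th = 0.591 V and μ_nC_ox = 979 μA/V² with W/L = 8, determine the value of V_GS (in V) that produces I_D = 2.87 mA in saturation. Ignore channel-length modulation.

k_n = μ_nC_ox · (W/L) = 7.832 mA/V².
In saturation I_D = ½ k_n (V_GS − V_th)², so V_GS − V_th = √(2 I_D / k_n) = √(2 × 2.87 / 7.832) = 0.856 V.
V_GS = 0.591 + 0.856 = 1.45 V.

V_GS = 1.45 V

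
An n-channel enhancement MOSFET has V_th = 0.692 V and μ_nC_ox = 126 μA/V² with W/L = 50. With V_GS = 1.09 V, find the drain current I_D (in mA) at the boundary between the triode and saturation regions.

I_D = 0.499 mA

At the boundary V_DS = V_ov = V_GS − V_th = 1.09 − 0.692 = 0.398 V.
k_n = μ_nC_ox · (W/L) = 6.3 mA/V².
I_D = ½ k_n V_ov² = 0.5 × 6.3 × 0.398² = 0.499 mA.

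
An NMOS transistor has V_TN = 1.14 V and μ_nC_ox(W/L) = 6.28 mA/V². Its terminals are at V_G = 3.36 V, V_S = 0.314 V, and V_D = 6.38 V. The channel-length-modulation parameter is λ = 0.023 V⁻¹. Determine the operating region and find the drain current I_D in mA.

Saturation; I_D = 13.0 mA

V_GS = V_G − V_S = 3.36 − 0.314 = 3.05 V; V_DS = V_D − V_S = 6.38 − 0.314 = 6.07 V.
V_ov = V_GS − V_TN = 3.05 − 1.14 = 1.91 V.
Since V_DS = 6.07 V ≥ V_ov = 1.91 V, the device is in saturation.
I_D = ½ k_n V_ov² (1 + λ V_DS) = 0.5 × 6.28 × 1.91² × (1 + 0.023 × 6.07) = 13 mA.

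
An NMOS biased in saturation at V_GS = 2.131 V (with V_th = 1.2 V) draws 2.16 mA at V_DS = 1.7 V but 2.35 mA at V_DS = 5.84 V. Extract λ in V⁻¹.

With V_GS fixed, I_D ∝ (1 + λ V_DS) in saturation, so I_D2/I_D1 = (1 + λ V_DS2)/(1 + λ V_DS1).
2.35/2.16 = 1.088 = (1 + 5.84 λ)/(1 + 1.7 λ).
Solving: λ (I_D1 V_DS2 − I_D2 V_DS1) = I_D2 − I_D1, so λ = (2.35 − 2.16) / (2.16 × 5.84 − 2.35 × 1.7) = 0.19 / 8.62 = 0.022 V⁻¹.

λ = 0.0220 V⁻¹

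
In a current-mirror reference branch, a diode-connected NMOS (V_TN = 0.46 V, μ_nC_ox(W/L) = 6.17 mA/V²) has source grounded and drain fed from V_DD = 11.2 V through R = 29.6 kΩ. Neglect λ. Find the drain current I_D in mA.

With gate tied to drain, V_GS = V_DS ≥ V_GS − V_TN, so the device is in saturation.
KCL at the drain: ½ k_n (V_GS − V_TN)² = (V_DD − V_GS)/R.
Let x = V_GS − 0.46. Then 91.3 x² + x − 10.74 = 0, giving x = 0.338 V (positive root), so V_GS = 0.798 V.
I_D = (V_DD − V_GS)/R = (11.2 − 0.798) / 29.6 = 0.351 mA.

I_D = 0.351 mA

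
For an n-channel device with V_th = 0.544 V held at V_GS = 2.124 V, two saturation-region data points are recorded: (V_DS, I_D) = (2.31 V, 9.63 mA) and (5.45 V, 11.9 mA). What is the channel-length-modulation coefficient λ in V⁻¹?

With V_GS fixed, I_D ∝ (1 + λ V_DS) in saturation, so I_D2/I_D1 = (1 + λ V_DS2)/(1 + λ V_DS1).
11.9/9.63 = 1.236 = (1 + 5.45 λ)/(1 + 2.31 λ).
Solving: λ (I_D1 V_DS2 − I_D2 V_DS1) = I_D2 − I_D1, so λ = (11.9 − 9.63) / (9.63 × 5.45 − 11.9 × 2.31) = 2.27 / 25 = 0.0908 V⁻¹.

λ = 0.0908 V⁻¹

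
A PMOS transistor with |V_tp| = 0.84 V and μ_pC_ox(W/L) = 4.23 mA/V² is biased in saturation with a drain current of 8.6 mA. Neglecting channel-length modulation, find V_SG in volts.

V_SG = 2.86 V

In saturation I_D = ½ k_p (V_SG − |V_tp|)², so V_SG − |V_tp| = √(2 I_D / k_p) = √(2 × 8.6 / 4.23) = 2.02 V.
V_SG = 0.84 + 2.02 = 2.86 V.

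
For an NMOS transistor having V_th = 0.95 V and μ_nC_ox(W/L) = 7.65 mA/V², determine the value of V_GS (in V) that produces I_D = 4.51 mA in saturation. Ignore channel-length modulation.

V_GS = 2.04 V

In saturation I_D = ½ k_n (V_GS − V_th)², so V_GS − V_th = √(2 I_D / k_n) = √(2 × 4.51 / 7.65) = 1.09 V.
V_GS = 0.95 + 1.09 = 2.04 V.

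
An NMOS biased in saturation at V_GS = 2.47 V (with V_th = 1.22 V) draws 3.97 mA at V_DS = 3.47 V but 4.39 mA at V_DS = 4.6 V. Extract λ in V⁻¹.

With V_GS fixed, I_D ∝ (1 + λ V_DS) in saturation, so I_D2/I_D1 = (1 + λ V_DS2)/(1 + λ V_DS1).
4.39/3.97 = 1.106 = (1 + 4.6 λ)/(1 + 3.47 λ).
Solving: λ (I_D1 V_DS2 − I_D2 V_DS1) = I_D2 − I_D1, so λ = (4.39 − 3.97) / (3.97 × 4.6 − 4.39 × 3.47) = 0.42 / 3.03 = 0.139 V⁻¹.

λ = 0.139 V⁻¹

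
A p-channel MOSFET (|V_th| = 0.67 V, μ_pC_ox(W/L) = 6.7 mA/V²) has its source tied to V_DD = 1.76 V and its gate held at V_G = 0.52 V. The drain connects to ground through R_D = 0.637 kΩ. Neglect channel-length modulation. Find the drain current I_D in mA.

I_D = 1.09 mA

V_SG = V_DD − V_G = 1.76 − 0.52 = 1.24 V, so V_ov = 1.24 − 0.67 = 0.57 V.
Assume saturation: I_D = ½ k_p V_ov² = 0.5 × 6.7 × 0.57² = 1.09 mA, giving V_SD = V_DD − I_D R_D = 1.76 − 1.09 × 0.637 = 1.07 V.
V_SD = 1.07 V ≥ V_ov = 0.57 V, confirming saturation.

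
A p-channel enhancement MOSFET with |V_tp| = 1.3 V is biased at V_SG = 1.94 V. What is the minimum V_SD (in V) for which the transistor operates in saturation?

The boundary between triode and saturation is V_SD = V_SG − |V_tp| = V_ov.
V_ov = 1.94 − 1.3 = 0.64 V.

V_SD,sat = 0.640 V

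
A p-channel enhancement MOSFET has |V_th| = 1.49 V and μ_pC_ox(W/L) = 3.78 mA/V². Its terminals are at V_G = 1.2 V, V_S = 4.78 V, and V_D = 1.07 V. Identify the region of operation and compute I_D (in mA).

V_SG = V_S − V_G = 4.78 − 1.2 = 3.58 V; V_SD = V_S − V_D = 4.78 − 1.07 = 3.71 V.
V_ov = V_SG − |V_th| = 3.58 − 1.49 = 2.09 V.
Since V_SD = 3.71 V ≥ V_ov = 2.09 V, the device is in saturation.
I_D = ½ k_p V_ov² = 0.5 × 3.78 × 2.09² = 8.26 mA.

Saturation; I_D = 8.26 mA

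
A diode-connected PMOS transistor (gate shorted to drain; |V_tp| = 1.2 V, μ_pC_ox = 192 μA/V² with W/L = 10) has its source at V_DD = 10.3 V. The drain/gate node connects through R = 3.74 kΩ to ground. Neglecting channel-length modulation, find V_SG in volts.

With gate tied to drain, V_SG = V_SD ≥ V_SG − |V_tp|, so the device is in saturation.
k_p = μ_pC_ox · (W/L) = 1.92 mA/V².
KCL at the drain: ½ k_p (V_SG − |V_tp|)² = (V_DD − V_SG)/R.
Let x = V_SG − 1.2. Then 3.59 x² + x − 9.1 = 0, giving x = 1.46 V (positive root), so V_SG = 2.66 V.
I_D = (V_DD − V_SG)/R = (10.3 − 2.66) / 3.74 = 2.04 mA.

V_SG = 2.66 V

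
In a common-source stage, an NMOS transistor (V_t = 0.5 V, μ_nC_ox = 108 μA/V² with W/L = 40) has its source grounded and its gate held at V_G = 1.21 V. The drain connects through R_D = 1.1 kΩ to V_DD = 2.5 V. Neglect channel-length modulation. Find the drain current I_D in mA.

I_D = 1.09 mA

V_GS = V_G = 1.21 V, so V_ov = 1.21 − 0.5 = 0.71 V.
k_n = μ_nC_ox · (W/L) = 4.32 mA/V².
Assume saturation: I_D = ½ k_n V_ov² = 0.5 × 4.32 × 0.71² = 1.09 mA, giving V_DS = V_DD − I_D R_D = 2.5 − 1.09 × 1.1 = 1.3 V.
V_DS = 1.3 V ≥ V_ov = 0.71 V, confirming saturation.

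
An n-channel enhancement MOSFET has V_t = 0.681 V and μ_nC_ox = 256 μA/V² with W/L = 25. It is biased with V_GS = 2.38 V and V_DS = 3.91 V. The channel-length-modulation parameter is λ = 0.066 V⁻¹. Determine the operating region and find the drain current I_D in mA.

k_n = μ_nC_ox · (W/L) = 6.4 mA/V².
V_ov = V_GS − V_t = 2.38 − 0.681 = 1.7 V.
Since V_DS = 3.91 V ≥ V_ov = 1.7 V, the device is in saturation.
I_D = ½ k_n V_ov² (1 + λ V_DS) = 0.5 × 6.4 × 1.7² × (1 + 0.066 × 3.91) = 11.6 mA.

Saturation; I_D = 11.6 mA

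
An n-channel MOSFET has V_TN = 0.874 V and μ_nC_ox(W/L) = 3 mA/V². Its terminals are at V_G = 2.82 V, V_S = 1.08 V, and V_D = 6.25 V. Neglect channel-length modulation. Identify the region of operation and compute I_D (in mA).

V_GS = V_G − V_S = 2.82 − 1.08 = 1.74 V; V_DS = V_D − V_S = 6.25 − 1.08 = 5.17 V.
V_ov = V_GS − V_TN = 1.74 − 0.874 = 0.866 V.
Since V_DS = 5.17 V ≥ V_ov = 0.866 V, the device is in saturation.
I_D = ½ k_n V_ov² = 0.5 × 3 × 0.866² = 1.12 mA.

Saturation; I_D = 1.12 mA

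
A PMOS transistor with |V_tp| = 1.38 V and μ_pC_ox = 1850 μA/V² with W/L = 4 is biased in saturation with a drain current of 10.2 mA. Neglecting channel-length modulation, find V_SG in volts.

k_p = μ_pC_ox · (W/L) = 7.4 mA/V².
In saturation I_D = ½ k_p (V_SG − |V_tp|)², so V_SG − |V_tp| = √(2 I_D / k_p) = √(2 × 10.2 / 7.4) = 1.66 V.
V_SG = 1.38 + 1.66 = 3.04 V.

V_SG = 3.04 V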